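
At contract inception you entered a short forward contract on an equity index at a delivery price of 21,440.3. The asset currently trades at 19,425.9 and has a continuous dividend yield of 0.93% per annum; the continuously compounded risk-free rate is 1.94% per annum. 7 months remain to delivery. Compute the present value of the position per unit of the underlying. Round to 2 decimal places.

Current fair forward for the remaining 7 months: F = S·e^((r − q)·T), (r − q) = 0.0194 − 0.0093 = 0.0101
F = 19425.9 · e^(0.0101 × 7/12) = 19425.9 × 1.00590906 = 19540.6888
Value of long forward = (F − K)·e^(−rT) = (19540.6888 − 21440.3) · e^(−0.0194·7/12)
= -1899.6112 × 0.98874713 = -1878.24
Short position value = −(long value) = 1878.24

1878.24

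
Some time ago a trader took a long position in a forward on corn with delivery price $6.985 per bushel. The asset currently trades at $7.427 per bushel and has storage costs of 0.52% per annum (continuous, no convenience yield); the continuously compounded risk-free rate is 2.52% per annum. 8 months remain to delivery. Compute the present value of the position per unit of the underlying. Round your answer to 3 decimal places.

$0.584 per bushel

Current fair forward for the remaining 8 months: F = S·e^((r + u)·T), (r + u) = 0.0252 + 0.0052 = 0.0304
F = 7.427 · e^(0.0304 × 8/12) = 7.427 × 1.020473 = 7.5791
Value of long forward = (F − K)·e^(−rT) = (7.5791 − 6.985) · e^(−0.0252·8/12)
= 0.5941 × 0.983340 = 0.584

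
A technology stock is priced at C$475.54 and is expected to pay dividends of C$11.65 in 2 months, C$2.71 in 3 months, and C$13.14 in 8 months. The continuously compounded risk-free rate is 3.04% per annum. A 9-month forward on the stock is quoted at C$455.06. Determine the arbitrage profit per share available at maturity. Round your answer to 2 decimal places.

PV(dividends) I = 11.65·e^(−0.0304·2/12) + 2.71·e^(−0.0304·3/12) + 13.14·e^(−0.0304·8/12) = 27.1570
Fair forward F* = (S − I)·e^(rT) = (475.54 − 27.1570)·e^0.022800 = 448.3830 × 1.023062 = 458.7236
Market C$455.06 < fair 458.7236: forward underpriced → reverse cash-and-carry (short the stock, invest proceeds at r, pay the dividends, go long the forward).
Profit at T = |F_mkt − F*| = |455.06 − 458.7236| = C$3.66 per share

C$3.66 per share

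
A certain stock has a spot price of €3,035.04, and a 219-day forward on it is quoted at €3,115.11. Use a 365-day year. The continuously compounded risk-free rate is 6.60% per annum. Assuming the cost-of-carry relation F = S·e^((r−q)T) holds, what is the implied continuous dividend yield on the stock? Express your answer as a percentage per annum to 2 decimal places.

2.26%

From F = S·e^((r−q)T): (r − q) = ln(F/S)/T
ln(3115.11/3035.04) = ln(1.026382) = 0.026040
(r − q) = 0.026040 / (219/365) = 0.043400
q = r − ln(F/S)/T = 0.0660 − 0.043400 = 0.022600
q = 2.26%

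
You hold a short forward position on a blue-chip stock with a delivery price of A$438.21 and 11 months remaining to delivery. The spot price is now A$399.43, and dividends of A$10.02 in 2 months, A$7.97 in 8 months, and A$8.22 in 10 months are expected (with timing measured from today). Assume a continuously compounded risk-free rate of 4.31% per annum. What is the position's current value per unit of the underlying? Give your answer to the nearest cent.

A$47.43

PV(remaining dividends) I = 10.02·e^(−0.0431·2/12) + 7.97·e^(−0.0431·8/12) + 8.22·e^(−0.0431·10/12) = 25.6225
Current forward F = (S − I)·e^(rT) = (399.43 − 25.6225)·e^(0.0431·11/12) = 373.8075 × 1.040299 = 388.8716
Value (long) = (F − K)·e^(−rT) = (388.8716 − 438.21) × 0.961262 = -47.4271
Short position value = −(long value) = A$47.43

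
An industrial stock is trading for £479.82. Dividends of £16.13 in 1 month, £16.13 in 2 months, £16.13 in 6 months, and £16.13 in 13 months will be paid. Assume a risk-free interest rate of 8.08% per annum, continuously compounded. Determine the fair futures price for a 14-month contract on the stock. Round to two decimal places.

PV(dividends) I = 16.13·e^(−0.0808·1/12) + 16.13·e^(−0.0808·2/12) + 16.13·e^(−0.0808·6/12) + 16.13·e^(−0.0808·13/12)
I = 16.0218 + 15.9142 + 15.4913 + 14.7781 = 62.2054
F = (S − I)·e^(rT) = (479.82 − 62.2054) · e^(0.0808·14/12)
= 417.6146 · e^0.094267 = 417.6146 × 1.098853 = £458.90

£458.90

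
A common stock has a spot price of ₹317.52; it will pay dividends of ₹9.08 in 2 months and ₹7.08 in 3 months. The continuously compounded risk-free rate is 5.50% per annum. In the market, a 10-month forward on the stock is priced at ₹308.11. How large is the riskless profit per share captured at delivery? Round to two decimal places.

₹7.57 per share

PV(dividends) I = 9.08·e^(−0.0550·2/12) + 7.08·e^(−0.0550·3/12) = 15.9805
Fair forward F* = (S − I)·e^(rT) = (317.52 − 15.9805)·e^0.045833 = 301.5395 × 1.046900 = 315.6817
Market ₹308.11 < fair 315.6817: forward underpriced → reverse cash-and-carry (short the stock, invest proceeds at r, pay the dividends, go long the forward).
Profit at T = |F_mkt − F*| = |308.11 − 315.6817| = ₹7.57 per share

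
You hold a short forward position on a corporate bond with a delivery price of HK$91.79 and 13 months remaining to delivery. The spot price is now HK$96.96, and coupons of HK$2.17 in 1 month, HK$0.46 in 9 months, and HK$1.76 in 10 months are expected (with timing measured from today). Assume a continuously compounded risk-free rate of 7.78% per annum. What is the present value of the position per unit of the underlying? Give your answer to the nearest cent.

PV(remaining coupons) I = 2.17·e^(−0.0778·1/12) + 0.46·e^(−0.0778·9/12) + 1.76·e^(−0.0778·10/12) = 4.2394
Current forward F = (S − I)·e^(rT) = (96.96 − 4.2394)·e^(0.0778·13/12) = 92.7206 × 1.087937 = 100.8742
Value (long) = (F − K)·e^(−rT) = (100.8742 − 91.79) × 0.919171 = 8.3499
Short position value = −(long value) = -HK$8.35

-HK$8.35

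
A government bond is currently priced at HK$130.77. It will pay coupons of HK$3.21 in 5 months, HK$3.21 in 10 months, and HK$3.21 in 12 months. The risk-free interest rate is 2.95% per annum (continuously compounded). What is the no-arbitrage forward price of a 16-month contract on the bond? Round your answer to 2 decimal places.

PV(coupons) I = 3.21·e^(−0.0295·5/12) + 3.21·e^(−0.0295·10/12) + 3.21·e^(−0.0295·12/12)
I = 3.1708 + 3.1320 + 3.1167 = 9.4195
F = (S − I)·e^(rT) = (130.77 − 9.4195) · e^(0.0295·16/12)
= 121.3505 · e^0.039333 = 121.3505 × 1.040117 = HK$126.22

HK$126.22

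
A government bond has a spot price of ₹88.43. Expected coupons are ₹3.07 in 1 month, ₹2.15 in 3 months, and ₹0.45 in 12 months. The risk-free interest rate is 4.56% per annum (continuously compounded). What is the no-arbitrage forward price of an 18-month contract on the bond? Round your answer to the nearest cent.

₹88.68

PV(coupons) I = 3.07·e^(−0.0456·1/12) + 2.15·e^(−0.0456·3/12) + 0.45·e^(−0.0456·12/12)
I = 3.0584 + 2.1256 + 0.4299 = 5.6139
F = (S − I)·e^(rT) = (88.43 − 5.6139) · e^(0.0456·18/12)
= 82.8161 · e^0.068400 = 82.8161 × 1.070794 = ₹88.68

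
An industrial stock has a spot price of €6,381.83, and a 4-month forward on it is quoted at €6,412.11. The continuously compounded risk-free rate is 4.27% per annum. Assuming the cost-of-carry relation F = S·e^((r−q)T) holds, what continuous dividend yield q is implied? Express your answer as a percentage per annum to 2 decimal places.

2.85%

From F = S·e^((r−q)T): (r − q) = ln(F/S)/T
ln(6412.11/6381.83) = ln(1.004745) = 0.004734
(r − q) = 0.004734 / (4/12) = 0.014202
q = r − ln(F/S)/T = 0.0427 − 0.014202 = 0.028498
q = 2.85%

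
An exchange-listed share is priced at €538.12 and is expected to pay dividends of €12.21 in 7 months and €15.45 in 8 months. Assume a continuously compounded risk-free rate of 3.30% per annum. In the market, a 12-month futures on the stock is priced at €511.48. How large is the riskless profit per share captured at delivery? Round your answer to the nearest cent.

PV(dividends) I = 12.21·e^(−0.0330·7/12) + 15.45·e^(−0.0330·8/12) = 27.0910
Fair futures F* = (S − I)·e^(rT) = (538.12 − 27.0910)·e^0.033000 = 511.0290 × 1.033551 = 528.1745
Market €511.48 < fair 528.1745: forward underpriced → reverse cash-and-carry (short the stock, invest proceeds at r, pay the dividends, go long the forward).
Profit at T = |F_mkt − F*| = |511.48 − 528.1745| = €16.69 per share

€16.69 per share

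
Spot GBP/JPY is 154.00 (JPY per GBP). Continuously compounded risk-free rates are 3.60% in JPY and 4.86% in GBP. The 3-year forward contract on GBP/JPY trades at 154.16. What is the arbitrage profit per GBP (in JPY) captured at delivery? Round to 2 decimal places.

5.87 per GBP (in JPY)

Fair forward: F* = S·e^(carry·T), with carry = (r_JPY − r_GBP) = 0.0360 − 0.0486 = -0.0126
F* = 154.00 · e^(-0.0126 × 3) = 154.00 · e^-0.037800 = 154.00 × 0.962906 = 148.2875
Market 154.16 > fair 148.2875: forward overpriced → cash-and-carry (buy spot, short the forward).
At maturity, profit = |F_mkt − F*| = |154.16 − 148.2875| = 5.87 per GBP (in JPY)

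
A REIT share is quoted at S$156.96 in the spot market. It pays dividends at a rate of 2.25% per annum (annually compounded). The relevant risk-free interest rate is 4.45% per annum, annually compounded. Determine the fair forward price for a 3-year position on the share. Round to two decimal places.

F = S · (1+r)^T / (1+q)^T
= 156.96 × 1.139529 / 1.069030 = 156.96 × 1.065947
F = S$167.31

S$167.31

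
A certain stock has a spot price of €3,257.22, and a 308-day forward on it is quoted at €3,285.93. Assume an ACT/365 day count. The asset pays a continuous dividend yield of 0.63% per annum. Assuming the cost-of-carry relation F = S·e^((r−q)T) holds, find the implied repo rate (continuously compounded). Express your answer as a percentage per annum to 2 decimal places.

From F = S·e^((r−q)T): (r − q) = ln(F/S)/T
ln(3285.93/3257.22) = ln(1.008814) = 0.008775
(r − q) = 0.008775 / (308/365) = 0.010399
r = ln(F/S)/T + q = 0.010399 + 0.0063 = 0.016699
r = 1.67%

1.67%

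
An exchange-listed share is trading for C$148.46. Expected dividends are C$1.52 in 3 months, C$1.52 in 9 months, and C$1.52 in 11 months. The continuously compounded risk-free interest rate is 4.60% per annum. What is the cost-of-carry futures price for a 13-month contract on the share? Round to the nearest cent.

PV(dividends) I = 1.52·e^(−0.0460·3/12) + 1.52·e^(−0.0460·9/12) + 1.52·e^(−0.0460·11/12)
I = 1.5026 + 1.4685 + 1.4572 = 4.4283
F = (S − I)·e^(rT) = (148.46 − 4.4283) · e^(0.0460·13/12)
= 144.0317 · e^0.049833 = 144.0317 × 1.051096 = C$151.39

C$151.39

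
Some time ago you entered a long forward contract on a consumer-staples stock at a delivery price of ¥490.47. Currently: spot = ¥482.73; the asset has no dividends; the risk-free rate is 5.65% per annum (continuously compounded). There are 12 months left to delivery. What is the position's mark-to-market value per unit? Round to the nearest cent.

¥19.20

Current fair forward for the remaining 12 months: F = S·e^(r·T), r = 0.0565
F = 482.73 · e^(0.0565 × 12/12) = 482.73 × 1.058127 = 510.7896
Value of long forward = (F − K)·e^(−rT) = (510.7896 − 490.47) · e^(−0.0565·12/12)
= 20.3196 × 0.945066 = 19.20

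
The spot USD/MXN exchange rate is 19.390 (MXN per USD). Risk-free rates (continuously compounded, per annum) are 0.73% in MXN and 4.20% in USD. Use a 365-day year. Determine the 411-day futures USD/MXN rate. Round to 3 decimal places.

F = S·e^((r_MXN − r_USD)T) = 19.390 · e^((0.0073 − 0.0420) × 411/365)
= 19.390 · e^-0.039073 = 19.390 × 0.961681
F = 18.647 MXN per USD

18.647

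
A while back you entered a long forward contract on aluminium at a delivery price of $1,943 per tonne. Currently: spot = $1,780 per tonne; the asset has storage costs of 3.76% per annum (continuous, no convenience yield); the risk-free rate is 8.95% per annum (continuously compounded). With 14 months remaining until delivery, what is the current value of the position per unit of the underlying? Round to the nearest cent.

Current fair forward for the remaining 14 months: F = S·e^((r + u)·T), (r + u) = 0.0895 + 0.0376 = 0.1271
F = 1780 · e^(0.1271 × 14/12) = 1780 × 1.15984147 = 2064.5178
Value of long forward = (F − K)·e^(−rT) = (2064.5178 − 1943) · e^(−0.0895·14/12)
= 121.5178 × 0.90084987 = 109.47

$109.47 per tonne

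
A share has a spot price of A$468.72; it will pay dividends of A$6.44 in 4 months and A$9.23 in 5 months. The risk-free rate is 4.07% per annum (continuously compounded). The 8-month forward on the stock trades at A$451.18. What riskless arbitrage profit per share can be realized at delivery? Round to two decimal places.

A$14.58 per share

PV(dividends) I = 6.44·e^(−0.0407·4/12) + 9.23·e^(−0.0407·5/12) = 15.4280
Fair forward F* = (S − I)·e^(rT) = (468.72 − 15.4280)·e^0.027133 = 453.2920 × 1.027504 = 465.7593
Market A$451.18 < fair 465.7593: forward underpriced → reverse cash-and-carry (short the stock, invest proceeds at r, pay the dividends, go long the forward).
Profit at T = |F_mkt − F*| = |451.18 − 465.7593| = A$14.58 per share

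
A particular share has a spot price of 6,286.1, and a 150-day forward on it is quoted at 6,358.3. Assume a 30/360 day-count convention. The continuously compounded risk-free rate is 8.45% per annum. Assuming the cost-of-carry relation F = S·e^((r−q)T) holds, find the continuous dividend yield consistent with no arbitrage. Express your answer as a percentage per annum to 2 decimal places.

From F = S·e^((r−q)T): (r − q) = ln(F/S)/T
ln(6358.3/6286.1) = ln(1.011486) = 0.011421
(r − q) = 0.011421 / (150/360) = 0.027410
q = r − ln(F/S)/T = 0.0845 − 0.027410 = 0.057090
q = 5.71%

5.71%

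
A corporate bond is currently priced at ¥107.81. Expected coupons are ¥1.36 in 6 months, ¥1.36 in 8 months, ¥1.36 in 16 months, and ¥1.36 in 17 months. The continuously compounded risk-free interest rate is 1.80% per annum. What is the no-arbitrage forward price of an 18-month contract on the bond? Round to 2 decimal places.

¥105.27

PV(coupons) I = 1.36·e^(−0.0180·6/12) + 1.36·e^(−0.0180·8/12) + 1.36·e^(−0.0180·16/12) + 1.36·e^(−0.0180·17/12)
I = 1.3478 + 1.3438 + 1.3277 + 1.3258 = 5.3451
F = (S − I)·e^(rT) = (107.81 − 5.3451) · e^(0.0180·18/12)
= 102.4649 · e^0.027000 = 102.4649 × 1.027368 = ¥105.27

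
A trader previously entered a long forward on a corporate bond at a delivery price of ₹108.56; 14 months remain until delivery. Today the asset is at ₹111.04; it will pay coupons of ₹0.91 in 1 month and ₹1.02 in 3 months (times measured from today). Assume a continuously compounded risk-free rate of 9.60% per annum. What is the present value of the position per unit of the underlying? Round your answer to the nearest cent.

PV(remaining coupons) I = 0.91·e^(−0.0960·1/12) + 1.02·e^(−0.0960·3/12) = 1.8986
Current forward F = (S − I)·e^(rT) = (111.04 − 1.8986)·e^(0.0960·14/12) = 109.1414 × 1.118513 = 122.0761
Value (long) = (F − K)·e^(−rT) = (122.0761 − 108.56) × 0.894044 = 12.0840
Value = ₹12.08

₹12.08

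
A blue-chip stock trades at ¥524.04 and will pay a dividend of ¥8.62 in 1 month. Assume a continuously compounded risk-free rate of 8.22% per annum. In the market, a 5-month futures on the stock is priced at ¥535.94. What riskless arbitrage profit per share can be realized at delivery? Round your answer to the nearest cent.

¥2.50 per share

PV(dividends) I = 8.62·e^(−0.0822·1/12) = 8.5612
Fair futures F* = (S − I)·e^(rT) = (524.04 − 8.5612)·e^0.034250 = 515.4788 × 1.034843 = 533.4396
Market ¥535.94 > fair 533.4396: forward overpriced → cash-and-carry (borrow at r, buy the stock and collect the dividends, short the forward).
Profit at T = |F_mkt − F*| = |535.94 − 533.4396| = ¥2.50 per share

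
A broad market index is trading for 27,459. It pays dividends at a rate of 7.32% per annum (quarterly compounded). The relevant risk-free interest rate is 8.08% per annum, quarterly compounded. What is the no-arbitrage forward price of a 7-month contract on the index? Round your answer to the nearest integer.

27,579

F = S · (1+r/4)^(4T) / (1+q/4)^(4T)
= 27459 × 1.047769 / 1.043222 = 27459 × 1.004359
F = 27,579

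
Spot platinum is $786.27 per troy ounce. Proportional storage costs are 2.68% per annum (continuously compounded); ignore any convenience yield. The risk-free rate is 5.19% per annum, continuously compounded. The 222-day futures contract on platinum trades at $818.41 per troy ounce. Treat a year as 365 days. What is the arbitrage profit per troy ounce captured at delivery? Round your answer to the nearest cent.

$6.41 per troy ounce

Fair futures: F* = S·e^(carry·T), with carry = (r + u) = 0.0519 + 0.0268 = 0.0787
F* = 786.27 · e^(0.0787 × 222/365) = 786.27 · e^0.047867 = 786.27 × 1.049031 = $824.8216
Market $818.41 < fair $824.8216: forward underpriced → reverse cash-and-carry (short spot, go long the forward).
At maturity, profit = |F_mkt − F*| = |818.41 − 824.8216| = $6.41 per troy ounce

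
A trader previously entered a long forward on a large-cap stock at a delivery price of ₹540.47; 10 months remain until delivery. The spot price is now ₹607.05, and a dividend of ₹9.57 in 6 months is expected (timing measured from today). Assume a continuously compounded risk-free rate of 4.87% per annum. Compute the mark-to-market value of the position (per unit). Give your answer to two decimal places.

PV(remaining dividends) I = 9.57·e^(−0.0487·6/12) = 9.3398
Current forward F = (S − I)·e^(rT) = (607.05 − 9.3398)·e^(0.0487·10/12) = 597.7102 × 1.041418 = 622.4662
Value (long) = (F − K)·e^(−rT) = (622.4662 − 540.47) × 0.960229 = 78.7351
Value = ₹78.74

₹78.74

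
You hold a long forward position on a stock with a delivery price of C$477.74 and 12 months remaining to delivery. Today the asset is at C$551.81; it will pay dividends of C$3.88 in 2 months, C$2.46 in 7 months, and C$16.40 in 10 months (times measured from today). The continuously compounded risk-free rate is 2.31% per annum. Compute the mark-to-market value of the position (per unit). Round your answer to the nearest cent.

C$62.60

PV(remaining dividends) I = 3.88·e^(−0.0231·2/12) + 2.46·e^(−0.0231·7/12) + 16.40·e^(−0.0231·10/12) = 22.3795
Current forward F = (S − I)·e^(rT) = (551.81 − 22.3795)·e^(0.0231·12/12) = 529.4305 × 1.023369 = 541.8028
Value (long) = (F − K)·e^(−rT) = (541.8028 − 477.74) × 0.977165 = 62.5999
Value = C$62.60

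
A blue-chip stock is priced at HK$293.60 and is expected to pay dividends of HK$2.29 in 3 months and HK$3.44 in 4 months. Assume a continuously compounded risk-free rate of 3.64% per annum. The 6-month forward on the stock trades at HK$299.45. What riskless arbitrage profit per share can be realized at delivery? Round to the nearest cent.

PV(dividends) I = 2.29·e^(−0.0364·3/12) + 3.44·e^(−0.0364·4/12) = 5.6678
Fair forward F* = (S − I)·e^(rT) = (293.60 − 5.6678)·e^0.018200 = 287.9322 × 1.018367 = 293.2207
Market HK$299.45 > fair 293.2207: forward overpriced → cash-and-carry (borrow at r, buy the stock and collect the dividends, short the forward).
Profit at T = |F_mkt − F*| = |299.45 − 293.2207| = HK$6.23 per share

HK$6.23 per share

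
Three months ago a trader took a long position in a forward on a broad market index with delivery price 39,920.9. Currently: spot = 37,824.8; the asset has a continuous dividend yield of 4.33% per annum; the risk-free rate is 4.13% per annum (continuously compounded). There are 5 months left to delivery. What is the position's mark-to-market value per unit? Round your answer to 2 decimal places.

-2091.31

Current fair forward for the remaining 5 months: F = S·e^((r − q)·T), (r − q) = 0.0413 − 0.0433 = -0.0020
F = 37824.8 · e^(-0.0020 × 5/12) = 37824.8 × 0.99916701 = 37793.2923
Value of long forward = (F − K)·e^(−rT) = (37793.2923 − 39920.9) · e^(−0.0413·5/12)
= -2127.6077 × 0.98293888 = -2091.31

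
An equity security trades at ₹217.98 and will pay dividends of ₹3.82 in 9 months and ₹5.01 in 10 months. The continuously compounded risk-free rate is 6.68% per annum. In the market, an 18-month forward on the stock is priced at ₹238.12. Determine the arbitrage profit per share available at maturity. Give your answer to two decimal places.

₹6.42 per share

PV(dividends) I = 3.82·e^(−0.0668·9/12) + 5.01·e^(−0.0668·10/12) = 8.3721
Fair forward F* = (S − I)·e^(rT) = (217.98 − 8.3721)·e^0.100200 = 209.6079 × 1.105392 = 231.6989
Market ₹238.12 > fair 231.6989: forward overpriced → cash-and-carry (borrow at r, buy the stock and collect the dividends, short the forward).
Profit at T = |F_mkt − F*| = |238.12 − 231.6989| = ₹6.42 per share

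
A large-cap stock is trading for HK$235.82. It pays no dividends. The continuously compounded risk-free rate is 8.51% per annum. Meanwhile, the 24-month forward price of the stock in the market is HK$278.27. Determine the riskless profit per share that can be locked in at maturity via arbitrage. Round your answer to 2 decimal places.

Fair forward: F* = S·e^(carry·T), with carry = r = 0.0851
F* = 235.82 · e^(0.0851 × 24/12) = 235.82 · e^0.170200 = 235.82 × 1.185542 = HK$279.5745
Market HK$278.27 < fair HK$279.5745: forward underpriced → reverse cash-and-carry (short spot, go long the forward).
At maturity, profit = |F_mkt − F*| = |278.27 − 279.5745| = HK$1.30 per share

HK$1.30 per share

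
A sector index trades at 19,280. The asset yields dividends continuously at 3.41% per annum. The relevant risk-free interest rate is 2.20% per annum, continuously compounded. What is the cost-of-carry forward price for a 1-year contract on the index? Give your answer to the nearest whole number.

F = S·e^((r − q)T) = 19280 · e^((0.0220 − 0.0341) × 12/12)
= 19280 · e^-0.012100 = 19280 × 0.987973
F = 19,048

19,048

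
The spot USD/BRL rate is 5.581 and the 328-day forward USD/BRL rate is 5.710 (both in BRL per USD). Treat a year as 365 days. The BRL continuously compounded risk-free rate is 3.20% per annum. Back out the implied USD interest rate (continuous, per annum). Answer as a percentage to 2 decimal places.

F = S·e^((r_BRL − r_USD)T) ⇒ r_USD = r_BRL − ln(F/S)/T
ln(5.710/5.581) = 0.022851; /(328/365) = 0.025429
r_USD = 0.0320 − 0.025429 = 0.006571
r_USD = 0.66%

0.66%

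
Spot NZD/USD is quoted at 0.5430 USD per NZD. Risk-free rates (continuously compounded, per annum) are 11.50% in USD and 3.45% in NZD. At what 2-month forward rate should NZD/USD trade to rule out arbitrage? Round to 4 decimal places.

0.5503

F = S·e^((r_USD − r_NZD)T) = 0.5430 · e^((0.1150 − 0.0345) × 2/12)
= 0.5430 · e^0.013417 = 0.5430 × 1.013507
F = 0.5503 USD per NZD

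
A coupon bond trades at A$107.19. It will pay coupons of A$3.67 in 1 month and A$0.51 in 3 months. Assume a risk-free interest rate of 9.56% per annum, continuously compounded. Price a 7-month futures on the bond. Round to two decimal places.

A$108.96

PV(coupons) I = 3.67·e^(−0.0956·1/12) + 0.51·e^(−0.0956·3/12)
I = 3.6409 + 0.4980 = 4.1389
F = (S − I)·e^(rT) = (107.19 − 4.1389) · e^(0.0956·7/12)
= 103.0511 · e^0.055767 = 103.0511 × 1.057351 = A$108.96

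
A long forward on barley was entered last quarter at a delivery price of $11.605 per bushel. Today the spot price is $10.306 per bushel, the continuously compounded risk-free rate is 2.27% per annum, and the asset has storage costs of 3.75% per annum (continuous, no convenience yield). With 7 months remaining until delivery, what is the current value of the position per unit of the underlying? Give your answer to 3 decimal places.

Current fair forward for the remaining 7 months: F = S·e^((r + u)·T), (r + u) = 0.0227 + 0.0375 = 0.0602
F = 10.306 · e^(0.0602 × 7/12) = 10.306 × 1.035741 = 10.6743
Value of long forward = (F − K)·e^(−rT) = (10.6743 − 11.605) · e^(−0.0227·7/12)
= -0.9307 × 0.986846 = -0.918

-$0.918 per bushel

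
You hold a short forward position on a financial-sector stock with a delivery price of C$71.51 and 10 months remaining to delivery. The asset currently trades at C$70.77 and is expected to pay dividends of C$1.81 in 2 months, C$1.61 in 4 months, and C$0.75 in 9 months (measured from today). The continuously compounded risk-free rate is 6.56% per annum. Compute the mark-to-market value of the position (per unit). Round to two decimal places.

PV(remaining dividends) I = 1.81·e^(−0.0656·2/12) + 1.61·e^(−0.0656·4/12) + 0.75·e^(−0.0656·9/12) = 4.0795
Current forward F = (S − I)·e^(rT) = (70.77 − 4.0795)·e^(0.0656·10/12) = 66.6905 × 1.056188 = 70.4377
Value (long) = (F − K)·e^(−rT) = (70.4377 − 71.51) × 0.946801 = -1.0153
Short position value = −(long value) = C$1.02

C$1.02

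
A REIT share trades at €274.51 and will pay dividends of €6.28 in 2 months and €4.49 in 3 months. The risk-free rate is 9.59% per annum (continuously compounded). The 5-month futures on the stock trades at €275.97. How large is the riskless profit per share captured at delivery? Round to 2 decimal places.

€1.26 per share

PV(dividends) I = 6.28·e^(−0.0959·2/12) + 4.49·e^(−0.0959·3/12) = 10.5641
Fair futures F* = (S − I)·e^(rT) = (274.51 − 10.5641)·e^0.039958 = 263.9459 × 1.040767 = 274.7062
Market €275.97 > fair 274.7062: forward overpriced → cash-and-carry (borrow at r, buy the stock and collect the dividends, short the forward).
Profit at T = |F_mkt − F*| = |275.97 − 274.7062| = €1.26 per share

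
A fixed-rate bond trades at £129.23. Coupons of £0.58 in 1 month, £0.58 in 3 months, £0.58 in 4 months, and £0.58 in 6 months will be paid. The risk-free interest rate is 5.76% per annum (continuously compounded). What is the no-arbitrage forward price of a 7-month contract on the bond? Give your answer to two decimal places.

PV(coupons) I = 0.58·e^(−0.0576·1/12) + 0.58·e^(−0.0576·3/12) + 0.58·e^(−0.0576·4/12) + 0.58·e^(−0.0576·6/12)
I = 0.5772 + 0.5717 + 0.5690 + 0.5635 = 2.2814
F = (S − I)·e^(rT) = (129.23 − 2.2814) · e^(0.0576·7/12)
= 126.9486 · e^0.033600 = 126.9486 × 1.034171 = £131.29

£131.29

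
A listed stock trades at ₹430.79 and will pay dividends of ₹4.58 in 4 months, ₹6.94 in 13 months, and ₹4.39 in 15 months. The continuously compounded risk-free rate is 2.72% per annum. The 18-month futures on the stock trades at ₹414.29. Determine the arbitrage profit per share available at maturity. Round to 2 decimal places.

PV(dividends) I = 4.58·e^(−0.0272·4/12) + 6.94·e^(−0.0272·13/12) + 4.39·e^(−0.0272·15/12) = 15.5204
Fair futures F* = (S − I)·e^(rT) = (430.79 − 15.5204)·e^0.040800 = 415.2696 × 1.041644 = 432.5631
Market ₹414.29 < fair 432.5631: forward underpriced → reverse cash-and-carry (short the stock, invest proceeds at r, pay the dividends, go long the forward).
Profit at T = |F_mkt − F*| = |414.29 − 432.5631| = ₹18.27 per share

₹18.27 per share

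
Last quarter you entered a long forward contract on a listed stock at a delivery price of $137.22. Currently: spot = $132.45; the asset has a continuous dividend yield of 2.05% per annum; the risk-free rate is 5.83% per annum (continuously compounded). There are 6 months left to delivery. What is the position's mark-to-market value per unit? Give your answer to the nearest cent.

Current fair forward for the remaining 6 months: F = S·e^((r − q)·T), (r − q) = 0.0583 − 0.0205 = 0.0378
F = 132.45 · e^(0.0378 × 6/12) = 132.45 × 1.019080 = 134.9771
Value of long forward = (F − K)·e^(−rT) = (134.9771 − 137.22) · e^(−0.0583·6/12)
= -2.2429 × 0.971271 = -2.18

-$2.18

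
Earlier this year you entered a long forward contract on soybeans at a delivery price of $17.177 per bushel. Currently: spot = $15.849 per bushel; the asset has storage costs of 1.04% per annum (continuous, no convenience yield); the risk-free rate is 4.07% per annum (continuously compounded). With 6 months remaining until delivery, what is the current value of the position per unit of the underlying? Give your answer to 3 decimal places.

-$0.899 per bushel

Current fair forward for the remaining 6 months: F = S·e^((r + u)·T), (r + u) = 0.0407 + 0.0104 = 0.0511
F = 15.849 · e^(0.0511 × 6/12) = 15.849 × 1.025879 = 16.2592
Value of long forward = (F − K)·e^(−rT) = (16.2592 − 17.177) · e^(−0.0407·6/12)
= -0.9178 × 0.979856 = -0.899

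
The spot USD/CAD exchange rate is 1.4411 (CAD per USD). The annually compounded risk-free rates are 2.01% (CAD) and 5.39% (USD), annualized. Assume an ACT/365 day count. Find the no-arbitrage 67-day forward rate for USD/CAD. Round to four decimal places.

1.4325

By covered interest parity, F = S · (1+r_CAD)^T / (1+r_USD)^T
= 1.4411 × 1.003660 / 1.009683 = 1.4411 × 0.994035
F = 1.4325 CAD per USD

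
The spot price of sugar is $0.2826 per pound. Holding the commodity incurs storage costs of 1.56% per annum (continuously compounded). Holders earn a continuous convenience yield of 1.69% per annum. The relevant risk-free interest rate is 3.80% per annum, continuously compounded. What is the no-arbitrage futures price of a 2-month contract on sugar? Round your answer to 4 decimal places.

Net carry = r + u − y = 0.0380 + 0.0156 − 0.0169 = 0.0367
F = S·e^((r+u−y)T) = 0.2826 · e^(0.0367 × 2/12) = 0.2826 · e^0.006117
= 0.2826 × 1.006136 = $0.2843 per pound

$0.2843 per pound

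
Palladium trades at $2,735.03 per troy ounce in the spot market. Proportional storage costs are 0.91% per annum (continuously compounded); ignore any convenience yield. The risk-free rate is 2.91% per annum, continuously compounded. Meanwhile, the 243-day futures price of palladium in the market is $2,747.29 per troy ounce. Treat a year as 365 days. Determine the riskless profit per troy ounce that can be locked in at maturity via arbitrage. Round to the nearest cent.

$58.19 per troy ounce

Fair futures: F* = S·e^(carry·T), with carry = (r + u) = 0.0291 + 0.0091 = 0.0382
F* = 2735.03 · e^(0.0382 × 243/365) = 2735.03 · e^0.02543178 = 2735.03 × 1.02575793 = $2805.4787
Market $2747.29 < fair $2805.4787: forward underpriced → reverse cash-and-carry (short spot, go long the forward).
At maturity, profit = |F_mkt − F*| = |2747.29 − 2805.4787| = $58.19 per troy ounce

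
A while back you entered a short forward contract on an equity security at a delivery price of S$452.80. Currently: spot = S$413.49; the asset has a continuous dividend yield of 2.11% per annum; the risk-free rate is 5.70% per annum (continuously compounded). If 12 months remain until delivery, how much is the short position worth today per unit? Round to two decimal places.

Current fair forward for the remaining 12 months: F = S·e^((r − q)·T), (r − q) = 0.0570 − 0.0211 = 0.0359
F = 413.49 · e^(0.0359 × 12/12) = 413.49 × 1.036552 = 428.6039
Value of long forward = (F − K)·e^(−rT) = (428.6039 − 452.80) · e^(−0.0570·12/12)
= -24.1961 × 0.944594 = -22.86
Short position value = −(long value) = S$22.86

S$22.86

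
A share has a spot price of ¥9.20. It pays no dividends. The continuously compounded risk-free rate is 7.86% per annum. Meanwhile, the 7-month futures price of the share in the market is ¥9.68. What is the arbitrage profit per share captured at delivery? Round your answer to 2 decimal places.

Fair futures: F* = S·e^(carry·T), with carry = r = 0.0786
F* = 9.20 · e^(0.0786 × 7/12) = 9.20 · e^0.045850 = 9.20 × 1.046917 = ¥9.6316
Market ¥9.68 > fair ¥9.6316: forward overpriced → cash-and-carry (buy spot, short the forward).
At maturity, profit = |F_mkt − F*| = |9.68 − 9.6316| = ¥0.05 per share

¥0.05 per share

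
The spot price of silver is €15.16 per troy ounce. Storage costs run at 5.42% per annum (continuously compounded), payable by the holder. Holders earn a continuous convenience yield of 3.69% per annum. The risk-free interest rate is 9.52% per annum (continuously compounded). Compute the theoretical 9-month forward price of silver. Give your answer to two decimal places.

€16.49 per troy ounce

Net carry = r + u − y = 0.0952 + 0.0542 − 0.0369 = 0.1125
F = S·e^((r+u−y)T) = 15.16 · e^(0.1125 × 9/12) = 15.16 · e^0.084375
= 15.16 × 1.088037 = €16.49 per troy ounce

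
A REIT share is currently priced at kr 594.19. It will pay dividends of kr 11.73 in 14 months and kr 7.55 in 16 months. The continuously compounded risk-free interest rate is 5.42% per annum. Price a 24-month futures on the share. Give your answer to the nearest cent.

kr 642.12

PV(dividends) I = 11.73·e^(−0.0542·14/12) + 7.55·e^(−0.0542·16/12)
I = 11.0112 + 7.0236 = 18.0348
F = (S − I)·e^(rT) = (594.19 − 18.0348) · e^(0.0542·24/12)
= 576.1552 · e^0.108400 = 576.1552 × 1.114493 = kr 642.12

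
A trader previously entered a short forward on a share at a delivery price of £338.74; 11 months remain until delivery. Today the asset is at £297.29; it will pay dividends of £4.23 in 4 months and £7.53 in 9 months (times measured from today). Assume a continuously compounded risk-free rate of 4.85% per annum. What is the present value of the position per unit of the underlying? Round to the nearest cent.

PV(remaining dividends) I = 4.23·e^(−0.0485·4/12) + 7.53·e^(−0.0485·9/12) = 11.4232
Current forward F = (S − I)·e^(rT) = (297.29 − 11.4232)·e^(0.0485·11/12) = 285.8668 × 1.045461 = 298.8626
Value (long) = (F − K)·e^(−rT) = (298.8626 − 338.74) × 0.956515 = -38.1433
Short position value = −(long value) = £38.14

£38.14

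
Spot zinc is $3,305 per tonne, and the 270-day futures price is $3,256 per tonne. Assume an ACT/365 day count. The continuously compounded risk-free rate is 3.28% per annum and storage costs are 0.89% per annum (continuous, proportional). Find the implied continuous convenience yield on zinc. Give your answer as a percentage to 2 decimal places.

6.19%

F = S·e^((r+u−y)T) ⇒ (r+u−y) = ln(F/S)/T
ln(3256/3305) = -0.014937; /T ⇒ -0.020193
y = r + u − ln(F/S)/T = 0.0328 + 0.0089 + 0.020193 = 0.061893
y = 6.19%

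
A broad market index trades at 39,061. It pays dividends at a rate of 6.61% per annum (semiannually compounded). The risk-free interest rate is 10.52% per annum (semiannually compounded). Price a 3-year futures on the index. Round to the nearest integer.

43,711

F = S · (1+r/2)^(2T) / (1+q/2)^(2T)
= 39061 × 1.360129 / 1.215425 = 39061 × 1.119056
F = 43,711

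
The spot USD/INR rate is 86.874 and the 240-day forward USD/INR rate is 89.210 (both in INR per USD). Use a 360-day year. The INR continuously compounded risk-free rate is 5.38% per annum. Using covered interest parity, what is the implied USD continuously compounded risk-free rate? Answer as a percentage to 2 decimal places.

1.40%

F = S·e^((r_INR − r_USD)T) ⇒ r_USD = r_INR − ln(F/S)/T
ln(89.210/86.874) = 0.026534; /(240/360) = 0.039801
r_USD = 0.0538 − 0.039801 = 0.013999
r_USD = 1.40%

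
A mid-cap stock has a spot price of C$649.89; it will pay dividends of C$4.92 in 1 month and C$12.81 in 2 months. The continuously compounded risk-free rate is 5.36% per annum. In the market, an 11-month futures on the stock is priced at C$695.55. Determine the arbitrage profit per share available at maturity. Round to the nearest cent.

C$31.41 per share

PV(dividends) I = 4.92·e^(−0.0536·1/12) + 12.81·e^(−0.0536·2/12) = 17.5941
Fair futures F* = (S − I)·e^(rT) = (649.89 − 17.5941)·e^0.049133 = 632.2959 × 1.050360 = 664.1383
Market C$695.55 > fair 664.1383: forward overpriced → cash-and-carry (borrow at r, buy the stock and collect the dividends, short the forward).
Profit at T = |F_mkt − F*| = |695.55 − 664.1383| = C$31.41 per share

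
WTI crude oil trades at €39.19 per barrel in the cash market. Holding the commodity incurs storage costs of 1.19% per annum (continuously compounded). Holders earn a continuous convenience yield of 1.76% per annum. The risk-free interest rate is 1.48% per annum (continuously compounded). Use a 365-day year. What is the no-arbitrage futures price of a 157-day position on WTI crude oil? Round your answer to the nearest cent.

€39.34 per barrel

Net carry = r + u − y = 0.0148 + 0.0119 − 0.0176 = 0.0091
F = S·e^((r+u−y)T) = 39.19 · e^(0.0091 × 157/365) = 39.19 · e^0.003914
= 39.19 × 1.003922 = €39.34 per barrel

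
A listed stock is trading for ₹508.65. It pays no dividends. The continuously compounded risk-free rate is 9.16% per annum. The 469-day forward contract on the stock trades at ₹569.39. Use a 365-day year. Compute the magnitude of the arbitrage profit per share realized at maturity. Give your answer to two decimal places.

Fair forward: F* = S·e^(carry·T), with carry = r = 0.0916
F* = 508.65 · e^(0.0916 × 469/365) = 508.65 · e^0.117700 = 508.65 × 1.124907 = ₹572.1839
Market ₹569.39 < fair ₹572.1839: forward underpriced → reverse cash-and-carry (short spot, go long the forward).
At maturity, profit = |F_mkt − F*| = |569.39 − 572.1839| = ₹2.79 per share

₹2.79 per share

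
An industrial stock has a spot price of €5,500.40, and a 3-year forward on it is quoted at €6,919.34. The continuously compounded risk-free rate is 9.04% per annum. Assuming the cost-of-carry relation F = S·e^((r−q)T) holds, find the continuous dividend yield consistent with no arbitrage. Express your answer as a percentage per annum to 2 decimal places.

1.39%

From F = S·e^((r−q)T): (r − q) = ln(F/S)/T
ln(6919.34/5500.40) = ln(1.257970) = 0.229499
(r − q) = 0.229499 / (3) = 0.076500
q = r − ln(F/S)/T = 0.0904 − 0.076500 = 0.013900
q = 1.39%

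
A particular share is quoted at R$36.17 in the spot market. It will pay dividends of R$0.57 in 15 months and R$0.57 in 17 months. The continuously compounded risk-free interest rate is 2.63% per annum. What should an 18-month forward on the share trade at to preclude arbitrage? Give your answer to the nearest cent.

PV(dividends) I = 0.57·e^(−0.0263·15/12) + 0.57·e^(−0.0263·17/12)
I = 0.5516 + 0.5492 = 1.1008
F = (S − I)·e^(rT) = (36.17 − 1.1008) · e^(0.0263·18/12)
= 35.0692 · e^0.039450 = 35.0692 × 1.040238 = R$36.48

R$36.48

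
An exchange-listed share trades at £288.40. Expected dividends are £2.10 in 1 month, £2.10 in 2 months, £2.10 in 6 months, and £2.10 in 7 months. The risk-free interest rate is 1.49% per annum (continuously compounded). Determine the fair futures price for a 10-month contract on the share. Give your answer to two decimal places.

£283.54

PV(dividends) I = 2.10·e^(−0.0149·1/12) + 2.10·e^(−0.0149·2/12) + 2.10·e^(−0.0149·6/12) + 2.10·e^(−0.0149·7/12)
I = 2.0974 + 2.0948 + 2.0844 + 2.0818 = 8.3584
F = (S − I)·e^(rT) = (288.40 − 8.3584) · e^(0.0149·10/12)
= 280.0416 · e^0.012417 = 280.0416 × 1.012494 = £283.54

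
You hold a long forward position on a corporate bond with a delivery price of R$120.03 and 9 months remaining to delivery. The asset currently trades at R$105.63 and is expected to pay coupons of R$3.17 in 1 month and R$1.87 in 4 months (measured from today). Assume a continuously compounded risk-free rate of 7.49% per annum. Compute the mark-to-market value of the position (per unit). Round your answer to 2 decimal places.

-R$12.82

PV(remaining coupons) I = 3.17·e^(−0.0749·1/12) + 1.87·e^(−0.0749·4/12) = 4.9742
Current forward F = (S − I)·e^(rT) = (105.63 − 4.9742)·e^(0.0749·9/12) = 100.6558 × 1.057783 = 106.4720
Value (long) = (F − K)·e^(−rT) = (106.4720 − 120.03) × 0.945374 = -12.8174
Value = -R$12.82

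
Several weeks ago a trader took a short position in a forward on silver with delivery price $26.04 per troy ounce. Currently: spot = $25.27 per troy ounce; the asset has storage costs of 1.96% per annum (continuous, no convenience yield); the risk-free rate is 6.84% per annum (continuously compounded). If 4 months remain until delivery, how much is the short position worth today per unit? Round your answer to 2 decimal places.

Current fair forward for the remaining 4 months: F = S·e^((r + u)·T), (r + u) = 0.0684 + 0.0196 = 0.0880
F = 25.27 · e^(0.0880 × 4/12) = 25.27 × 1.029768 = 26.0222
Value of long forward = (F − K)·e^(−rT) = (26.0222 − 26.04) · e^(−0.0684·4/12)
= -0.0178 × 0.977458 = -0.02
Short position value = −(long value) = $0.02

$0.02 per troy ounce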